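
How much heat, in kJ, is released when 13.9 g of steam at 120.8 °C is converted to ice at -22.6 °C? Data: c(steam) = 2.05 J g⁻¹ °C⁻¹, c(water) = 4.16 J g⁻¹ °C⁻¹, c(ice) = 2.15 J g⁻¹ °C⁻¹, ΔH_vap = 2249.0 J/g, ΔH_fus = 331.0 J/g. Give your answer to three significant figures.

q = 42.9 kJ

q1 (cool steam 120.8→100 °C): 13.9 × 2.05 × 20.8 = 593 J
q2 (condense at 100 °C): 13.9 × 2249.0 = 31261 J
q3 (cool water 100→0 °C): 13.9 × 4.16 × 100.0 = 5782 J
q4 (freeze at 0 °C): 13.9 × 331.0 = 4601 J
q5 (cool ice 0→-22.6 °C): 13.9 × 2.15 × 22.6 = 675 J
Total: 593 + 31261 + 5782 + 4601 + 675 = 42912 J = 42.9 kJ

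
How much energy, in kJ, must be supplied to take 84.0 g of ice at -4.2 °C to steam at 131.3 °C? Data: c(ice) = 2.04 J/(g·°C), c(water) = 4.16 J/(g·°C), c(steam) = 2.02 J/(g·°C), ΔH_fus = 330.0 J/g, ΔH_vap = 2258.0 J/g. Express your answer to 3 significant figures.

q = 258 kJ

q1 (heat ice -4.2→0.0 °C): 84.0 × 2.04 × 4.2 = 720 J
q2 (melt at 0 °C): 84.0 × 330.0 = 27720 J
q3 (heat water 0.0→100.0 °C): 84.0 × 4.16 × 100.0 = 34944 J
q4 (vaporize at 100 °C): 84.0 × 2258.0 = 189672 J
q5 (heat steam 100.0→131.3 °C): 84.0 × 2.02 × 31.3 = 5311 J
Total: 720 + 27720 + 34944 + 189672 + 5311 = 258367 J = 258 kJ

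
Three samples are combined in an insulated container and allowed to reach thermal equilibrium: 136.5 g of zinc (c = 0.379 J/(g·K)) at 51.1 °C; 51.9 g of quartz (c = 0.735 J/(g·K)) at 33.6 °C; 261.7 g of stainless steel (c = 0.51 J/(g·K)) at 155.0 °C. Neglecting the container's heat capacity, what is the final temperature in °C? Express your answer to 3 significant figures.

T_f = 110 °C

Σ mᵢcᵢ(T − Tᵢ) = 0  ⇒  T = Σ mᵢcᵢTᵢ / Σ mᵢcᵢ
Σ mᵢcᵢ = 136.5×0.379 + 51.9×0.735 + 261.7×0.51 = 223.3470
Σ mᵢcᵢTᵢ = 51.7335×51.1 + 38.1465×33.6 + 133.467×155.0 = 24613
T = 24613 / 223.3470 = 110.2 °C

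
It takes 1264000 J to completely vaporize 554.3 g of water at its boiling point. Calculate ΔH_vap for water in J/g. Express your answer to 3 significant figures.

ΔH_vap = 2280 J/g

ΔH_vap = q / m = 1264000 / 554.3 = 2280 J/g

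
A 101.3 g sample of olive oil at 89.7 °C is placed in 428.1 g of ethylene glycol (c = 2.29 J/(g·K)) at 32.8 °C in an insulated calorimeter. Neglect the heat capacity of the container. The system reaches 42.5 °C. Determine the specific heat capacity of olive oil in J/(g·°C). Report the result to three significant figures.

q_gained = (428.1 × 2.29) × (42.5 − 32.8) = 9509 J
q_lost = 101.3 × c × (89.7 − 42.5) = 4781.36 c
Set equal: c = 9509 / 4781.36 = 1.99 J/(g·°C)

c = 1.99 J/(g·°C)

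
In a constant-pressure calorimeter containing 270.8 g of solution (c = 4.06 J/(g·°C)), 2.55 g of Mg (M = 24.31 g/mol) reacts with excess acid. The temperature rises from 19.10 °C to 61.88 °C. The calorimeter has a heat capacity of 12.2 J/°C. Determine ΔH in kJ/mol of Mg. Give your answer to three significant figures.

ΔH = -453 kJ/mol

|ΔT| = |61.88 − 19.10| = 42.78 °C
|q_surr| = (270.8 × 4.06 + 12.2) × 42.78 = 1111.648 × 42.78 = 47560 J
n(Mg) = 2.55 / 24.31 = 0.1049 mol
Temperature rose, so q_rxn = −|q_surr| = -47.56 kJ
ΔH = q_rxn / n = -453.4 kJ/mol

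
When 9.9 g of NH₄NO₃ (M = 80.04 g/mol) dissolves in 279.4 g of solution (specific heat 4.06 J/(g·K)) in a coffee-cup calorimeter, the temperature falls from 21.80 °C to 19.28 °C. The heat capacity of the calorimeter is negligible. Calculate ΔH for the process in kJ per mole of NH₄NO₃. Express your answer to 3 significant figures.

|ΔT| = |19.28 − 21.80| = 2.52 °C
|q_surr| = (279.4 × 4.06) × 2.52 = 1134.364 × 2.52 = 2859 J
n(NH₄NO₃) = 9.9 / 80.04 = 0.1237 mol
Temperature fell, so q_rxn = +|q_surr| = 2.859 kJ
ΔH = q_rxn / n = 23.11 kJ/mol

ΔH = 23.1 kJ/mol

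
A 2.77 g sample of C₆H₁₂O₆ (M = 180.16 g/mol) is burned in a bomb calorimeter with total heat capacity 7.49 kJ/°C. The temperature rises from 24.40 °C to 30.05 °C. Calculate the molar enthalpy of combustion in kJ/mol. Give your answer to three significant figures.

ΔH = -2750 kJ/mol

ΔT = 30.05 − 24.40 = 5.65 °C
q_cal = C_cal × ΔT = 7.49 × 5.65 = 42.3185 kJ
n = 2.77 / 180.16 = 0.01538 mol
q_rxn = −q_cal = -42.3185 kJ
ΔH = -42.3185 / 0.01538 = -2752 kJ/mol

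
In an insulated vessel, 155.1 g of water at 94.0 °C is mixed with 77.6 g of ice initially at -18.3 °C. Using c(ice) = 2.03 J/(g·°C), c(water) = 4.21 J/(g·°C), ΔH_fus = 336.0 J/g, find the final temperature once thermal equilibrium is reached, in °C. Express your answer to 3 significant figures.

Heat to bring ice to 0 °C and melt it: q₁ = 77.6×2.03×18.3 + 77.6×336.0 = 28956 J
Heat the water can supply cooling to 0 °C: 155.1×4.21×94.0 = 61379.3 J > q₁, so all ice melts.
Energy balance: 155.1×4.21×(94.0 − T) = 28956 + 77.6×4.21×(T − 0)
652.971(94.0 − T) = 28956 + 326.696 T
61379.3 − 28956 = 979.667 T
T = 32423.3 / 979.667 = 33.10 °C

T_f = 33.1 °C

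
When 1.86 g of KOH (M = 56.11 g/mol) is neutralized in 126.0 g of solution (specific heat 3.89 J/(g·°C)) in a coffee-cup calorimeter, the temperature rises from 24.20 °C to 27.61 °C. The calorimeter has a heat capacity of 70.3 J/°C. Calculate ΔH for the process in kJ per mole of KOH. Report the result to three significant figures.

ΔH = -57.7 kJ/mol

|ΔT| = |27.61 − 24.20| = 3.41 °C
|q_surr| = (126.0 × 3.89 + 70.3) × 3.41 = 560.44 × 3.41 = 1911.1 J
n(KOH) = 1.86 / 56.11 = 0.033149 mol
Temperature rose, so q_rxn = −|q_surr| = -1.9111 kJ
ΔH = q_rxn / n = -57.65 kJ/mol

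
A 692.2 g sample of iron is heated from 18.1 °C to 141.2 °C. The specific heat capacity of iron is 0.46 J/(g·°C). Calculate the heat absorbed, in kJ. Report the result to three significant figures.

q = m c ΔT = 692.2 × 0.46 × (141.2 − 18.1)
q = 692.2 × 0.46 × 123.1 = 39200 J = 39.2 kJ

q = 39.2 kJ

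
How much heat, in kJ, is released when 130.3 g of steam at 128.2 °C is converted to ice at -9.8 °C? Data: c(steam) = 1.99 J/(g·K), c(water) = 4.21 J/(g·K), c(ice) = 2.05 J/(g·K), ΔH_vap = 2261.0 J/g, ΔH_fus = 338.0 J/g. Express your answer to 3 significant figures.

q1 (cool steam 128.2→100 °C): 130.3 × 1.99 × 28.2 = 7312 J
q2 (condense at 100 °C): 130.3 × 2261.0 = 294608 J
q3 (cool water 100→0 °C): 130.3 × 4.21 × 100.0 = 54856 J
q4 (freeze at 0 °C): 130.3 × 338.0 = 44041 J
q5 (cool ice 0→-9.8 °C): 130.3 × 2.05 × 9.8 = 2618 J
Total: 7312 + 294608 + 54856 + 44041 + 2618 = 403435 J = 403 kJ

q = 403 kJ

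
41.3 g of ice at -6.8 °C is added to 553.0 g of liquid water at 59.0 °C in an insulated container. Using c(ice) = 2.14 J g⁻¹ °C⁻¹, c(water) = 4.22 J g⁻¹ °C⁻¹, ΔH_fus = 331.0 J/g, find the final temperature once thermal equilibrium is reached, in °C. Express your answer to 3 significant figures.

Heat to bring ice to 0 °C and melt it: q₁ = 41.3×2.14×6.8 + 41.3×331.0 = 14271 J
Heat the water can supply cooling to 0 °C: 553.0×4.22×59.0 = 137686 J > q₁, so all ice melts.
Energy balance: 553.0×4.22×(59.0 − T) = 14271 + 41.3×4.22×(T − 0)
2333.66(59.0 − T) = 14271 + 174.286 T
137686 − 14271 = 2507.946 T
T = 123415 / 2507.946 = 49.21 °C

T_f = 49.2 °C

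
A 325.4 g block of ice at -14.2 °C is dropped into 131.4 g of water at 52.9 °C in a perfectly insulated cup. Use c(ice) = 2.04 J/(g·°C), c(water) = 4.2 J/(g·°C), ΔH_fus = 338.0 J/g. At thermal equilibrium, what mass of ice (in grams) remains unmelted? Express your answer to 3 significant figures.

Heat to warm all ice to 0 °C: 325.4×2.04×14.2 = 9426.2 J
Heat released by water cooling to 0 °C: 131.4×4.2×52.9 = 29194 J
29194 J < 9426.2 + 325.4×338.0 = 119411.4 J, so not all ice melts; final T = 0 °C.
Heat left for melting: 29194 − 9426.2 = 19767.8 J
Mass melted = 19767.8 / 338.0 = 58.48 g
Ice remaining = 325.4 − 58.48 = 266.92 g

m_ice remaining = 267 g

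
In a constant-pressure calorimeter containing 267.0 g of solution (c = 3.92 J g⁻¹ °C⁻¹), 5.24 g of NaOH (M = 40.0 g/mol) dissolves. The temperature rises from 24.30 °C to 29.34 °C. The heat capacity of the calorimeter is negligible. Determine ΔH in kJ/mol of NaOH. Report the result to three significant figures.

|ΔT| = |29.34 − 24.30| = 5.04 °C
|q_surr| = (267.0 × 3.92) × 5.04 = 1046.64 × 5.04 = 5275 J
n(NaOH) = 5.24 / 40.0 = 0.1310 mol
Temperature rose, so q_rxn = −|q_surr| = -5.275 kJ
ΔH = q_rxn / n = -40.27 kJ/mol

ΔH = -40.3 kJ/mol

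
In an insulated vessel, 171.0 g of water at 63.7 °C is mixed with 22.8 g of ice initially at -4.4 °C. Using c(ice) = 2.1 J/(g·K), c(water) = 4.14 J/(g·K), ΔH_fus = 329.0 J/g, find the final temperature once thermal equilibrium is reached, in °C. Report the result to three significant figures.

Heat to bring ice to 0 °C and melt it: q₁ = 22.8×2.1×4.4 + 22.8×329.0 = 7711.9 J
Heat the water can supply cooling to 0 °C: 171.0×4.14×63.7 = 45095.8 J > q₁, so all ice melts.
Energy balance: 171.0×4.14×(63.7 − T) = 7711.9 + 22.8×4.14×(T − 0)
707.94(63.7 − T) = 7711.9 + 94.392 T
45095.8 − 7711.9 = 802.332 T
T = 37383.9 / 802.332 = 46.59 °C

T_f = 46.6 °C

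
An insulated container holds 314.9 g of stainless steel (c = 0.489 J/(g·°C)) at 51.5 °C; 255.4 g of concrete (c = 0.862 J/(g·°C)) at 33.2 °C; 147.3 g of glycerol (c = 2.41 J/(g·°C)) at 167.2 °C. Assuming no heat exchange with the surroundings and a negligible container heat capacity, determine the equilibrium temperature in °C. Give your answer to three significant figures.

T_f = 102 °C

Σ mᵢcᵢ(T − Tᵢ) = 0  ⇒  T = Σ mᵢcᵢTᵢ / Σ mᵢcᵢ
Σ mᵢcᵢ = 314.9×0.489 + 255.4×0.862 + 147.3×2.41 = 729.1339
Σ mᵢcᵢTᵢ = 153.9861×51.5 + 220.1548×33.2 + 354.993×167.2 = 74594
T = 74594 / 729.1339 = 102.3 °C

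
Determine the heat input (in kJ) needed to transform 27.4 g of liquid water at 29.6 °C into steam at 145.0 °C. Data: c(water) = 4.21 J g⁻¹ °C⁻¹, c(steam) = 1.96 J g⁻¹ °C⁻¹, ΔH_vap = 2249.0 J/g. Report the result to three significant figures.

q1 (heat water 29.6→100.0 °C): 27.4 × 4.21 × 70.4 = 8121 J
q2 (vaporize at 100 °C): 27.4 × 2249.0 = 61623 J
q3 (heat steam 100.0→145.0 °C): 27.4 × 1.96 × 45.0 = 2417 J
Total: 8121 + 61623 + 2417 = 72161 J = 72.2 kJ

q = 72.2 kJ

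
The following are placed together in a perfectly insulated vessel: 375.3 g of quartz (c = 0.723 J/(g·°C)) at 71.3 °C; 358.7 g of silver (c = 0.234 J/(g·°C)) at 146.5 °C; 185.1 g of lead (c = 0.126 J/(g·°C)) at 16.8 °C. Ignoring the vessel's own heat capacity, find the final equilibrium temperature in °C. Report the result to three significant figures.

Σ mᵢcᵢ(T − Tᵢ) = 0  ⇒  T = Σ mᵢcᵢTᵢ / Σ mᵢcᵢ
Σ mᵢcᵢ = 375.3×0.723 + 358.7×0.234 + 185.1×0.126 = 378.6003
Σ mᵢcᵢTᵢ = 271.3419×71.3 + 83.9358×146.5 + 23.3226×16.8 = 32035
T = 32035 / 378.6003 = 84.61 °C

T_f = 84.6 °C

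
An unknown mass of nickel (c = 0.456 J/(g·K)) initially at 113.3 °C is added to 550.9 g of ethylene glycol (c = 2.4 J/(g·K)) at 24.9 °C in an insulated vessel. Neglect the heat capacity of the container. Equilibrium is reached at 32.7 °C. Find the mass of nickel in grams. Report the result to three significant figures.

m = 281 g

q_gained = (550.9 × 2.4) × (32.7 − 24.9) = 10310 J
q_lost = m × 0.456 × (113.3 − 32.7) = 36.7536 m
m = 10310 / 36.7536 = 281 g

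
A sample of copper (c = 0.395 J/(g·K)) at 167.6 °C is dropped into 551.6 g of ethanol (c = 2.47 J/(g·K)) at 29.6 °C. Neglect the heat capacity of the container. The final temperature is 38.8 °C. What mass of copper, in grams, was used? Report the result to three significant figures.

q_gained = (551.6 × 2.47) × (38.8 − 29.6) = 12530 J
q_lost = m × 0.395 × (167.6 − 38.8) = 50.876 m
m = 12530 / 50.876 = 246 g

m = 246 g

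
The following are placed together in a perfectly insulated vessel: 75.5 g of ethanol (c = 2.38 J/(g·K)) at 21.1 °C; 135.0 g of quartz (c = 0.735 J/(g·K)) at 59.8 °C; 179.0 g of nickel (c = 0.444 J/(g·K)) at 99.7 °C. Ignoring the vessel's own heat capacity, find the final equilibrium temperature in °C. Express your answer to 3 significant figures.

T_f = 49.2 °C

Σ mᵢcᵢ(T − Tᵢ) = 0  ⇒  T = Σ mᵢcᵢTᵢ / Σ mᵢcᵢ
Σ mᵢcᵢ = 75.5×2.38 + 135.0×0.735 + 179.0×0.444 = 358.391
Σ mᵢcᵢTᵢ = 179.69×21.1 + 99.225×59.8 + 79.476×99.7 = 17649
T = 17649 / 358.391 = 49.245 °C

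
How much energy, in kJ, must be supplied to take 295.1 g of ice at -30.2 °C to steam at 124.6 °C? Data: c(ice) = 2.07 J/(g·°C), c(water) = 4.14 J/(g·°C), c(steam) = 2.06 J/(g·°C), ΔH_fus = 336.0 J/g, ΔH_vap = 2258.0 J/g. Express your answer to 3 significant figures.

q = 921 kJ

q1 (heat ice -30.2→0.0 °C): 295.1 × 2.07 × 30.2 = 18448 J
q2 (melt at 0 °C): 295.1 × 336.0 = 99154 J
q3 (heat water 0.0→100.0 °C): 295.1 × 4.14 × 100.0 = 122171 J
q4 (vaporize at 100 °C): 295.1 × 2258.0 = 666336 J
q5 (heat steam 100.0→124.6 °C): 295.1 × 2.06 × 24.6 = 14954 J
Total: 18448 + 99154 + 122171 + 666336 + 14954 = 921063 J = 921 kJ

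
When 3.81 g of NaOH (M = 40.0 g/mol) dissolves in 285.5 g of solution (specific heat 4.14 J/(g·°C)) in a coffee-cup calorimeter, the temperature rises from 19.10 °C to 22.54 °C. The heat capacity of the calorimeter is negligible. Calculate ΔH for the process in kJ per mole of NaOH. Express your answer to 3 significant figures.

ΔH = -42.7 kJ/mol

|ΔT| = |22.54 − 19.10| = 3.44 °C
|q_surr| = (285.5 × 4.14) × 3.44 = 1181.97 × 3.44 = 4066 J
n(NaOH) = 3.81 / 40.0 = 0.09525 mol
Temperature rose, so q_rxn = −|q_surr| = -4.066 kJ
ΔH = q_rxn / n = -42.69 kJ/mol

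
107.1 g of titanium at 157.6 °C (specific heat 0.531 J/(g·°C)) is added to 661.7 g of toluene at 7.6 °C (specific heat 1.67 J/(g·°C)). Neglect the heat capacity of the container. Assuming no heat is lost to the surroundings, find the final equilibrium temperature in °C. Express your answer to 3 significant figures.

T_f = 14.9 °C

Heat lost by titanium = heat gained by toluene.
(107.1)(0.531)(157.6 − T) = (661.7)(1.67)(T − 7.6)
56.8701 (157.6 − T) = 1105.039 (T − 7.6)
8962.7 − 56.8701 T = 1105.039 T − 8398.3
17361.0 = 1161.9091 T
T = 14.94 °C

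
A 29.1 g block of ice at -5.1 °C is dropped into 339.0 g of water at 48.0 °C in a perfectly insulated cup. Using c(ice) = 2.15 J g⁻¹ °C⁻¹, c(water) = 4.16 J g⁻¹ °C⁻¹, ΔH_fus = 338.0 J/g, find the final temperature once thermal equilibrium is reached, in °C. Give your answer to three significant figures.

T_f = 37.6 °C

Heat to bring ice to 0 °C and melt it: q₁ = 29.1×2.15×5.1 + 29.1×338.0 = 10155 J
Heat the water can supply cooling to 0 °C: 339.0×4.16×48.0 = 67691.5 J > q₁, so all ice melts.
Energy balance: 339.0×4.16×(48.0 − T) = 10155 + 29.1×4.16×(T − 0)
1410.24(48.0 − T) = 10155 + 121.056 T
67691.5 − 10155 = 1531.296 T
T = 57536.5 / 1531.296 = 37.57 °C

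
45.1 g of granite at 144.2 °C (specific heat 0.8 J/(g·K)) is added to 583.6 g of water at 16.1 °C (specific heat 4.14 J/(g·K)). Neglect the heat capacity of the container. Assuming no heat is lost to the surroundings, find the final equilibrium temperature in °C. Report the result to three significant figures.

T_f = 18.0 °C

Heat lost by granite = heat gained by water.
(45.1)(0.8)(144.2 − T) = (583.6)(4.14)(T − 16.1)
36.08 (144.2 − T) = 2416.104 (T − 16.1)
5202.7 − 36.08 T = 2416.104 T − 38899
44101.7 = 2452.184 T
T = 17.98 °C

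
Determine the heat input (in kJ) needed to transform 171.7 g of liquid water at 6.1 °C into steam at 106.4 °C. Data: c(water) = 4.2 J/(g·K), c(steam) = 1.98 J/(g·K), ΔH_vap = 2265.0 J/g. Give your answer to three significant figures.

q = 459 kJ

q1 (heat water 6.1→100.0 °C): 171.7 × 4.2 × 93.9 = 67715 J
q2 (vaporize at 100 °C): 171.7 × 2265.0 = 388901 J
q3 (heat steam 100.0→106.4 °C): 171.7 × 1.98 × 6.4 = 2176 J
Total: 67715 + 388901 + 2176 = 458792 J = 459 kJ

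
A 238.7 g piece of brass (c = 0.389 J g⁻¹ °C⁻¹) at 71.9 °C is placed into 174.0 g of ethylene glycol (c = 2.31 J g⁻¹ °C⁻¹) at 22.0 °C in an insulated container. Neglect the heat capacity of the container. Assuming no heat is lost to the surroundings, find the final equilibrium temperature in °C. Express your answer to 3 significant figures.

T_f = 31.4 °C

Heat lost by brass = heat gained by ethylene glycol.
(238.7)(0.389)(71.9 − T) = (174.0)(2.31)(T − 22.0)
92.8543 (71.9 − T) = 401.94 (T − 22.0)
6676.2 − 92.8543 T = 401.94 T − 8842.7
15518.9 = 494.7943 T
T = 31.36 °C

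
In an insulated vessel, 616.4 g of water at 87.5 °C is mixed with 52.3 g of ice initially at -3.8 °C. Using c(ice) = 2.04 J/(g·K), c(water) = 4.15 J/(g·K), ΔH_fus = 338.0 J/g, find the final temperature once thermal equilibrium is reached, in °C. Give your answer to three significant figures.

T_f = 74.1 °C

Heat to bring ice to 0 °C and melt it: q₁ = 52.3×2.04×3.8 + 52.3×338.0 = 18083 J
Heat the water can supply cooling to 0 °C: 616.4×4.15×87.5 = 223830 J > q₁, so all ice melts.
Energy balance: 616.4×4.15×(87.5 − T) = 18083 + 52.3×4.15×(T − 0)
2558.06(87.5 − T) = 18083 + 217.045 T
223830 − 18083 = 2775.105 T
T = 205747 / 2775.105 = 74.14 °C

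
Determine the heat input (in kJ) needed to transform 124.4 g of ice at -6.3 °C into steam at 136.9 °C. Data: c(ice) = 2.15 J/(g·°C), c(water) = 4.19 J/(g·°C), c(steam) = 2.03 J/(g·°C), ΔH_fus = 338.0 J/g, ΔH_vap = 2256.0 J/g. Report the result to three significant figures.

q = 386 kJ

q1 (heat ice -6.3→0.0 °C): 124.4 × 2.15 × 6.3 = 1685 J
q2 (melt at 0 °C): 124.4 × 338.0 = 42047 J
q3 (heat water 0.0→100.0 °C): 124.4 × 4.19 × 100.0 = 52124 J
q4 (vaporize at 100 °C): 124.4 × 2256.0 = 280646 J
q5 (heat steam 100.0→136.9 °C): 124.4 × 2.03 × 36.9 = 9318 J
Total: 1685 + 42047 + 52124 + 280646 + 9318 = 385820 J = 386 kJ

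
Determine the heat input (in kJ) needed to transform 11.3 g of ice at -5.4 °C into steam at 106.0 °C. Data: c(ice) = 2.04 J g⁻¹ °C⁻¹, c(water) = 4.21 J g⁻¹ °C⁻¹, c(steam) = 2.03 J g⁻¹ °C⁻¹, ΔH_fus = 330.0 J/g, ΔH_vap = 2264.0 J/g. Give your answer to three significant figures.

q = 34.3 kJ

q1 (heat ice -5.4→0.0 °C): 11.3 × 2.04 × 5.4 = 124 J
q2 (melt at 0 °C): 11.3 × 330.0 = 3729 J
q3 (heat water 0.0→100.0 °C): 11.3 × 4.21 × 100.0 = 4757 J
q4 (vaporize at 100 °C): 11.3 × 2264.0 = 25583 J
q5 (heat steam 100.0→106.0 °C): 11.3 × 2.03 × 6.0 = 138 J
Total: 124 + 3729 + 4757 + 25583 + 138 = 34331 J = 34.3 kJ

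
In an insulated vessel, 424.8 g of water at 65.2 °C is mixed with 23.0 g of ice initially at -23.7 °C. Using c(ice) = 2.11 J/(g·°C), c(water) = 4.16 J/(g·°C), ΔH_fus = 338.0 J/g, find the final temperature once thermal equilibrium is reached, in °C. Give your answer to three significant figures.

Heat to bring ice to 0 °C and melt it: q₁ = 23.0×2.11×23.7 + 23.0×338.0 = 8924.2 J
Heat the water can supply cooling to 0 °C: 424.8×4.16×65.2 = 115219 J > q₁, so all ice melts.
Energy balance: 424.8×4.16×(65.2 − T) = 8924.2 + 23.0×4.16×(T − 0)
1767.168(65.2 − T) = 8924.2 + 95.68 T
115219 − 8924.2 = 1862.848 T
T = 106294.8 / 1862.848 = 57.06 °C

T_f = 57.1 °C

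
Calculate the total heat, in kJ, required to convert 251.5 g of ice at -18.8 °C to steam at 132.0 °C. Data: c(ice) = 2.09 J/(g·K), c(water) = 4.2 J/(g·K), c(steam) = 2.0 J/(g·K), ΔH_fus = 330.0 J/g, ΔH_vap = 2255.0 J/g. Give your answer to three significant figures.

q = 782 kJ

q1 (heat ice -18.8→0.0 °C): 251.5 × 2.09 × 18.8 = 9882 J
q2 (melt at 0 °C): 251.5 × 330.0 = 82995 J
q3 (heat water 0.0→100.0 °C): 251.5 × 4.2 × 100.0 = 105630 J
q4 (vaporize at 100 °C): 251.5 × 2255.0 = 567133 J
q5 (heat steam 100.0→132.0 °C): 251.5 × 2.0 × 32.0 = 16096 J
Total: 9882 + 82995 + 105630 + 567133 + 16096 = 781736 J = 782 kJ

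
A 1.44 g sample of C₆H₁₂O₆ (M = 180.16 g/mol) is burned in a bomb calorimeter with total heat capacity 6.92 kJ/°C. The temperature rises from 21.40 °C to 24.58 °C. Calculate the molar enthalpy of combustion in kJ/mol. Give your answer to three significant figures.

ΔH = -2750 kJ/mol

ΔT = 24.58 − 21.40 = 3.18 °C
q_cal = C_cal × ΔT = 6.92 × 3.18 = 22.0056 kJ
n = 1.44 / 180.16 = 0.007993 mol
q_rxn = −q_cal = -22.0056 kJ
ΔH = -22.0056 / 0.007993 = -2753 kJ/mol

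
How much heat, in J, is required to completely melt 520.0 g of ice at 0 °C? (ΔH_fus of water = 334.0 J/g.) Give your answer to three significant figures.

q = 174000 J

q = m × ΔH_fus = 520.0 × 334.0 = 173700 J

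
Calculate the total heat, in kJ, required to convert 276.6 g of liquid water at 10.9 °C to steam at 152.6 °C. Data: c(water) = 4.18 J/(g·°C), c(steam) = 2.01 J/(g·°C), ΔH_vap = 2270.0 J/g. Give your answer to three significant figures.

q1 (heat water 10.9→100.0 °C): 276.6 × 4.18 × 89.1 = 103016 J
q2 (vaporize at 100 °C): 276.6 × 2270.0 = 627882 J
q3 (heat steam 100.0→152.6 °C): 276.6 × 2.01 × 52.6 = 29244 J
Total: 103016 + 627882 + 29244 = 760142 J = 760 kJ

q = 760 kJ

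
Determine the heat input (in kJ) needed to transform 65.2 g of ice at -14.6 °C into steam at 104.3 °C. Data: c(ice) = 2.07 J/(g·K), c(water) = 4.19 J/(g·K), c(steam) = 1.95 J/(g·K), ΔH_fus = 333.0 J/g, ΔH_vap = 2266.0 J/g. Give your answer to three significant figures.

q = 199 kJ

q1 (heat ice -14.6→0.0 °C): 65.2 × 2.07 × 14.6 = 1970 J
q2 (melt at 0 °C): 65.2 × 333.0 = 21712 J
q3 (heat water 0.0→100.0 °C): 65.2 × 4.19 × 100.0 = 27319 J
q4 (vaporize at 100 °C): 65.2 × 2266.0 = 147743 J
q5 (heat steam 100.0→104.3 °C): 65.2 × 1.95 × 4.3 = 547 J
Total: 1970 + 21712 + 27319 + 147743 + 547 = 199291 J = 199 kJ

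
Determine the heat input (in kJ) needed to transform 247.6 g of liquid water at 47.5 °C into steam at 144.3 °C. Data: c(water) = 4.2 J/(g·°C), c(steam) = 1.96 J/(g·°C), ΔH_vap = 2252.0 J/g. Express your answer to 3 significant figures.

q1 (heat water 47.5→100.0 °C): 247.6 × 4.2 × 52.5 = 54596 J
q2 (vaporize at 100 °C): 247.6 × 2252.0 = 557595 J
q3 (heat steam 100.0→144.3 °C): 247.6 × 1.96 × 44.3 = 21499 J
Total: 54596 + 557595 + 21499 = 633690 J = 634 kJ

q = 634 kJ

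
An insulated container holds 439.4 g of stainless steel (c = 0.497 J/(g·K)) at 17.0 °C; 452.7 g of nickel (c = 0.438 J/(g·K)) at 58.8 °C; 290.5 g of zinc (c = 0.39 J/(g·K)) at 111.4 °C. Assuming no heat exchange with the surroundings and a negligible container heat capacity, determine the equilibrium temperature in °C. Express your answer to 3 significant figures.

Σ mᵢcᵢ(T − Tᵢ) = 0  ⇒  T = Σ mᵢcᵢTᵢ / Σ mᵢcᵢ
Σ mᵢcᵢ = 439.4×0.497 + 452.7×0.438 + 290.5×0.39 = 529.9594
Σ mᵢcᵢTᵢ = 218.3818×17.0 + 198.2826×58.8 + 113.295×111.4 = 27993
T = 27993 / 529.9594 = 52.82 °C

T_f = 52.8 °C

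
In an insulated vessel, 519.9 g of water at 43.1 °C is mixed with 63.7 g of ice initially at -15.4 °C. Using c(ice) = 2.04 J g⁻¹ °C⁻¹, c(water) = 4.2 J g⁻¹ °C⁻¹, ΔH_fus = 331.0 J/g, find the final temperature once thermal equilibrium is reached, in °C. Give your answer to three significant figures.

Heat to bring ice to 0 °C and melt it: q₁ = 63.7×2.04×15.4 + 63.7×331.0 = 23086 J
Heat the water can supply cooling to 0 °C: 519.9×4.2×43.1 = 94112.3 J > q₁, so all ice melts.
Energy balance: 519.9×4.2×(43.1 − T) = 23086 + 63.7×4.2×(T − 0)
2183.58(43.1 − T) = 23086 + 267.54 T
94112.3 − 23086 = 2451.12 T
T = 71026.3 / 2451.12 = 28.98 °C

T_f = 29.0 °C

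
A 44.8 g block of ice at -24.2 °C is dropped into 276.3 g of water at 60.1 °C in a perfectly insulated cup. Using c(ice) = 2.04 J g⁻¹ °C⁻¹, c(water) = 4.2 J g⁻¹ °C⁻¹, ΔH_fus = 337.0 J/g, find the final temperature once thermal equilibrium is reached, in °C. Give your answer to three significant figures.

Heat to bring ice to 0 °C and melt it: q₁ = 44.8×2.04×24.2 + 44.8×337.0 = 17309 J
Heat the water can supply cooling to 0 °C: 276.3×4.2×60.1 = 69743.6 J > q₁, so all ice melts.
Energy balance: 276.3×4.2×(60.1 − T) = 17309 + 44.8×4.2×(T − 0)
1160.46(60.1 − T) = 17309 + 188.16 T
69743.6 − 17309 = 1348.62 T
T = 52434.6 / 1348.62 = 38.88 °C

T_f = 38.9 °C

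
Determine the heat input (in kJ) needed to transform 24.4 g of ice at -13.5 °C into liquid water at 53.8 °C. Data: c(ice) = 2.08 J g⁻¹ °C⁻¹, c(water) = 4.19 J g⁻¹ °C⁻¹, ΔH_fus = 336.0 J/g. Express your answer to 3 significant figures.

q = 14.4 kJ

q1 (heat ice -13.5→0.0 °C): 24.4 × 2.08 × 13.5 = 685 J
q2 (melt at 0 °C): 24.4 × 336.0 = 8198 J
q3 (heat water 0.0→53.8 °C): 24.4 × 4.19 × 53.8 = 5500 J
Total: 685 + 8198 + 5500 = 14383 J = 14.4 kJ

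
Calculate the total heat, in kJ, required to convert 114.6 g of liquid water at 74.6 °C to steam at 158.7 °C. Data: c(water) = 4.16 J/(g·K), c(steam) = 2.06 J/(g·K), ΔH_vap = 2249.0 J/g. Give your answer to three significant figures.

q1 (heat water 74.6→100.0 °C): 114.6 × 4.16 × 25.4 = 12109 J
q2 (vaporize at 100 °C): 114.6 × 2249.0 = 257735 J
q3 (heat steam 100.0→158.7 °C): 114.6 × 2.06 × 58.7 = 13858 J
Total: 12109 + 257735 + 13858 = 283702 J = 284 kJ

q = 284 kJ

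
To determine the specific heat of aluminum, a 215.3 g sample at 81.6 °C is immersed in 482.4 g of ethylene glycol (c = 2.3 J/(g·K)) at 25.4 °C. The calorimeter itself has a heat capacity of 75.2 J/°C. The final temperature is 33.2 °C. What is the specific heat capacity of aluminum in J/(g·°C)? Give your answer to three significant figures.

c = 0.887 J/(g·°C)

q_gained = (482.4 × 2.3 + 75.2) × (33.2 − 25.4) = 9241 J
q_lost = 215.3 × c × (81.6 − 33.2) = 10420.52 c
Set equal: c = 9241 / 10420.52 = 0.887 J/(g·°C)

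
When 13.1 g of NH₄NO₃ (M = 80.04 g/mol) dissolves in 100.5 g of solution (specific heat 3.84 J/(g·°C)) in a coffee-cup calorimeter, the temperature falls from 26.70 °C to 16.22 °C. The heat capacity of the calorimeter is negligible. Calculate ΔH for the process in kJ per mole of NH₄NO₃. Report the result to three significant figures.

|ΔT| = |16.22 − 26.70| = 10.48 °C
|q_surr| = (100.5 × 3.84) × 10.48 = 385.92 × 10.48 = 4044 J
n(NH₄NO₃) = 13.1 / 80.04 = 0.1637 mol
Temperature fell, so q_rxn = +|q_surr| = 4.044 kJ
ΔH = q_rxn / n = 24.70 kJ/mol

ΔH = 24.7 kJ/mol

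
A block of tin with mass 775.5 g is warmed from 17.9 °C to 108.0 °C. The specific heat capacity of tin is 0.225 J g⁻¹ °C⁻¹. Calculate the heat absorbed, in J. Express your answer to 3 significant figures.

q = 15700 J

q = m c ΔT = 775.5 × 0.225 × (108.0 − 17.9)
q = 775.5 × 0.225 × 90.1 = 15720 J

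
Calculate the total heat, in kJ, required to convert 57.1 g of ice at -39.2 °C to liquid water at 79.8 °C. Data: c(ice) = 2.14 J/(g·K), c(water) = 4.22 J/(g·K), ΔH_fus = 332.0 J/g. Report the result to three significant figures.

q1 (heat ice -39.2→0.0 °C): 57.1 × 2.14 × 39.2 = 4790 J
q2 (melt at 0 °C): 57.1 × 332.0 = 18957 J
q3 (heat water 0.0→79.8 °C): 57.1 × 4.22 × 79.8 = 19229 J
Total: 4790 + 18957 + 19229 = 42976 J = 43.0 kJ

q = 43.0 kJ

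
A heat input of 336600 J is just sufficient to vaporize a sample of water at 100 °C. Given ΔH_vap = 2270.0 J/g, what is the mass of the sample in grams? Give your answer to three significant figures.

m = q / ΔH_vap = 336600 J / 2270.0 J/g = 148 g

m = 148 g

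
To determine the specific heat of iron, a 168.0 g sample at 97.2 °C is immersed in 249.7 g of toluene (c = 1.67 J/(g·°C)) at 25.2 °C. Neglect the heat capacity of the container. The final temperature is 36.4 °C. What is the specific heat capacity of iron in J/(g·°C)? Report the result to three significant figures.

q_gained = (249.7 × 1.67) × (36.4 − 25.2) = 4670 J
q_lost = 168.0 × c × (97.2 − 36.4) = 10214.4 c
Set equal: c = 4670 / 10214.4 = 0.457 J/(g·°C)

c = 0.457 J/(g·°C)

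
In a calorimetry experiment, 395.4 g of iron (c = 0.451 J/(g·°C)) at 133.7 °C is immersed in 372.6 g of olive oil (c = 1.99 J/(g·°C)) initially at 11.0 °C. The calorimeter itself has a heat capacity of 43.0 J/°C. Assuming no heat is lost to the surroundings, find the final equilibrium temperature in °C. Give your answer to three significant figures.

T_f = 33.7 °C

Heat lost by iron = heat gained by olive oil + calorimeter.
(395.4)(0.451)(133.7 − T) = [(372.6)(1.99) + 43.0](T − 11.0)
178.3254 (133.7 − T) = 784.474 (T − 11.0)
23842 − 178.3254 T = 784.474 T − 8629.2
32471.2 = 962.7994 T
T = 33.73 °C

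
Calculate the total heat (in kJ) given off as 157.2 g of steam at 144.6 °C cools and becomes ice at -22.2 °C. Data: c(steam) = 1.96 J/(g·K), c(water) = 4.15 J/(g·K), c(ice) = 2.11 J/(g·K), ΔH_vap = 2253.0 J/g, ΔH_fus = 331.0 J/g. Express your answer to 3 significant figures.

q1 (cool steam 144.6→100 °C): 157.2 × 1.96 × 44.6 = 13742 J
q2 (condense at 100 °C): 157.2 × 2253.0 = 354172 J
q3 (cool water 100→0 °C): 157.2 × 4.15 × 100.0 = 65238 J
q4 (freeze at 0 °C): 157.2 × 331.0 = 52033 J
q5 (cool ice 0→-22.2 °C): 157.2 × 2.11 × 22.2 = 7364 J
Total: 13742 + 354172 + 65238 + 52033 + 7364 = 492549 J = 493 kJ

q = 493 kJ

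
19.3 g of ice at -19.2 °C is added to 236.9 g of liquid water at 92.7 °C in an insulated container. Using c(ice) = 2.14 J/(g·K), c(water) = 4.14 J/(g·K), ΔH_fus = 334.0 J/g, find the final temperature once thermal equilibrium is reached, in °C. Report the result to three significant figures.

Heat to bring ice to 0 °C and melt it: q₁ = 19.3×2.14×19.2 + 19.3×334.0 = 7239.2 J
Heat the water can supply cooling to 0 °C: 236.9×4.14×92.7 = 90917.0 J > q₁, so all ice melts.
Energy balance: 236.9×4.14×(92.7 − T) = 7239.2 + 19.3×4.14×(T − 0)
980.766(92.7 − T) = 7239.2 + 79.902 T
90917.0 − 7239.2 = 1060.668 T
T = 83677.8 / 1060.668 = 78.89 °C

T_f = 78.9 °C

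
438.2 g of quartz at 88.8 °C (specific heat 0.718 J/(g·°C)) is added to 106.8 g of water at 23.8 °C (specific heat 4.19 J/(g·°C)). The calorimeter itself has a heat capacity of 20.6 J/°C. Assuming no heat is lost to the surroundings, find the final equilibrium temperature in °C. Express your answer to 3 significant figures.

Heat lost by quartz = heat gained by water + calorimeter.
(438.2)(0.718)(88.8 − T) = [(106.8)(4.19) + 20.6](T − 23.8)
314.6276 (88.8 − T) = 468.092 (T − 23.8)
27939 − 314.6276 T = 468.092 T − 11141
39080 = 782.7196 T
T = 49.93 °C

T_f = 49.9 °C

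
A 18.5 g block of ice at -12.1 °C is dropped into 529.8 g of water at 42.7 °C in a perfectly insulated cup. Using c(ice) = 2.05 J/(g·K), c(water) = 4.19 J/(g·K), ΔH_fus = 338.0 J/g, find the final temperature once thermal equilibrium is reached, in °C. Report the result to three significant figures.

Heat to bring ice to 0 °C and melt it: q₁ = 18.5×2.05×12.1 + 18.5×338.0 = 6711.9 J
Heat the water can supply cooling to 0 °C: 529.8×4.19×42.7 = 94788.1 J > q₁, so all ice melts.
Energy balance: 529.8×4.19×(42.7 − T) = 6711.9 + 18.5×4.19×(T − 0)
2219.862(42.7 − T) = 6711.9 + 77.515 T
94788.1 − 6711.9 = 2297.377 T
T = 88076.2 / 2297.377 = 38.34 °C

T_f = 38.3 °C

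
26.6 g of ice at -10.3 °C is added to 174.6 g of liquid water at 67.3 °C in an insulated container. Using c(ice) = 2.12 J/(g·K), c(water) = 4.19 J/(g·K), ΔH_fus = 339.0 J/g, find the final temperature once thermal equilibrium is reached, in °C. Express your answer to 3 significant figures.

Heat to bring ice to 0 °C and melt it: q₁ = 26.6×2.12×10.3 + 26.6×339.0 = 9598.2 J
Heat the water can supply cooling to 0 °C: 174.6×4.19×67.3 = 49234.9 J > q₁, so all ice melts.
Energy balance: 174.6×4.19×(67.3 − T) = 9598.2 + 26.6×4.19×(T − 0)
731.574(67.3 − T) = 9598.2 + 111.454 T
49234.9 − 9598.2 = 843.028 T
T = 39636.7 / 843.028 = 47.02 °C

T_f = 47.0 °C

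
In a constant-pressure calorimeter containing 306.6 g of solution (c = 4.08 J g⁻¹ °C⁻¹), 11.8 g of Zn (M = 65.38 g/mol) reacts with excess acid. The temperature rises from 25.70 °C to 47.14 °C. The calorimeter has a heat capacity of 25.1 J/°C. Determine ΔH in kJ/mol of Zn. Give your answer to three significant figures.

|ΔT| = |47.14 − 25.70| = 21.44 °C
|q_surr| = (306.6 × 4.08 + 25.1) × 21.44 = 1276.028 × 21.44 = 27360 J
n(Zn) = 11.8 / 65.38 = 0.1805 mol
Temperature rose, so q_rxn = −|q_surr| = -27.36 kJ
ΔH = q_rxn / n = -151.6 kJ/mol

ΔH = -152 kJ/mol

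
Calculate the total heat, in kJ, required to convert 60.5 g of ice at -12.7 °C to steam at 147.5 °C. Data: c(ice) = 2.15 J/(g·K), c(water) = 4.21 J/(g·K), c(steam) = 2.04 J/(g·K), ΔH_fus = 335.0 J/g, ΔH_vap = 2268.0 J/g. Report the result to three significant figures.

q = 190 kJ

q1 (heat ice -12.7→0.0 °C): 60.5 × 2.15 × 12.7 = 1652 J
q2 (melt at 0 °C): 60.5 × 335.0 = 20268 J
q3 (heat water 0.0→100.0 °C): 60.5 × 4.21 × 100.0 = 25471 J
q4 (vaporize at 100 °C): 60.5 × 2268.0 = 137214 J
q5 (heat steam 100.0→147.5 °C): 60.5 × 2.04 × 47.5 = 5862 J
Total: 1652 + 20268 + 25471 + 137214 + 5862 = 190467 J = 190 kJ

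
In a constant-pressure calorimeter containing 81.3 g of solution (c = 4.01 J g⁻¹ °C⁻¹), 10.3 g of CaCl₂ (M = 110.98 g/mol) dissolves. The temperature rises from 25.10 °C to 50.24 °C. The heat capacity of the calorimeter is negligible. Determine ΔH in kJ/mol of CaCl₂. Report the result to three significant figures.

|ΔT| = |50.24 − 25.10| = 25.14 °C
|q_surr| = (81.3 × 4.01) × 25.14 = 326.013 × 25.14 = 8196 J
n(CaCl₂) = 10.3 / 110.98 = 0.09281 mol
Temperature rose, so q_rxn = −|q_surr| = -8.196 kJ
ΔH = q_rxn / n = -88.31 kJ/mol

ΔH = -88.3 kJ/mol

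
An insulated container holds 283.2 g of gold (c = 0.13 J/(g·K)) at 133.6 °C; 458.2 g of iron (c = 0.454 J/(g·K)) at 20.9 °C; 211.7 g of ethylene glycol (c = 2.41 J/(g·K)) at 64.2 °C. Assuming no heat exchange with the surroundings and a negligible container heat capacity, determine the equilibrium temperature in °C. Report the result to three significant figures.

Σ mᵢcᵢ(T − Tᵢ) = 0  ⇒  T = Σ mᵢcᵢTᵢ / Σ mᵢcᵢ
Σ mᵢcᵢ = 283.2×0.13 + 458.2×0.454 + 211.7×2.41 = 755.0358
Σ mᵢcᵢTᵢ = 36.816×133.6 + 208.0228×20.9 + 510.197×64.2 = 42021
T = 42021 / 755.0358 = 55.65 °C

T_f = 55.7 °C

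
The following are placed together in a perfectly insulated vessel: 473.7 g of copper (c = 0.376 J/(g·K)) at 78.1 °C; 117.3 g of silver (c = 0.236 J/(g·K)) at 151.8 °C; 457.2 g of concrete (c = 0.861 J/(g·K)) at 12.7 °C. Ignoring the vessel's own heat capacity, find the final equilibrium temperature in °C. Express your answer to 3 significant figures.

T_f = 38.6 °C

Σ mᵢcᵢ(T − Tᵢ) = 0  ⇒  T = Σ mᵢcᵢTᵢ / Σ mᵢcᵢ
Σ mᵢcᵢ = 473.7×0.376 + 117.3×0.236 + 457.2×0.861 = 599.4432
Σ mᵢcᵢTᵢ = 178.1112×78.1 + 27.6828×151.8 + 393.6492×12.7 = 23112
T = 23112 / 599.4432 = 38.56 °C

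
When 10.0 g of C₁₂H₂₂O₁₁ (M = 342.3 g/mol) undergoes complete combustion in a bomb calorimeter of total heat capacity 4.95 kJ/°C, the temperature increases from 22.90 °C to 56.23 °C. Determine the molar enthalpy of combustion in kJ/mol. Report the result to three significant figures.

ΔH = -5650 kJ/mol

ΔT = 56.23 − 22.90 = 33.33 °C
q_cal = C_cal × ΔT = 4.95 × 33.33 = 164.9835 kJ
n = 10.0 / 342.3 = 0.02921 mol
q_rxn = −q_cal = -164.9835 kJ
ΔH = -164.9835 / 0.02921 = -5648 kJ/mol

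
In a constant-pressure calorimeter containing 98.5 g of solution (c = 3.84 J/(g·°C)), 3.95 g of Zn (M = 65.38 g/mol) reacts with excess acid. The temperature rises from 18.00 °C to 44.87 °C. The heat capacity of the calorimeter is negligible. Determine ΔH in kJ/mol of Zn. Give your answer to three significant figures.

|ΔT| = |44.87 − 18.00| = 26.87 °C
|q_surr| = (98.5 × 3.84) × 26.87 = 378.24 × 26.87 = 10160 J
n(Zn) = 3.95 / 65.38 = 0.06042 mol
Temperature rose, so q_rxn = −|q_surr| = -10.16 kJ
ΔH = q_rxn / n = -168.2 kJ/mol

ΔH = -168 kJ/mol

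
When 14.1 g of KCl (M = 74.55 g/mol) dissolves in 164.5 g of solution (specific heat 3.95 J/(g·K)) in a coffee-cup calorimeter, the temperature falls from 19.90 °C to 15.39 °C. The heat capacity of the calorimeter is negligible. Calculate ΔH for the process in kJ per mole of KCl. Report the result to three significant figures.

ΔH = 15.5 kJ/mol

|ΔT| = |15.39 − 19.90| = 4.51 °C
|q_surr| = (164.5 × 3.95) × 4.51 = 649.775 × 4.51 = 2930 J
n(KCl) = 14.1 / 74.55 = 0.1891 mol
Temperature fell, so q_rxn = +|q_surr| = 2.930 kJ
ΔH = q_rxn / n = 15.49 kJ/mol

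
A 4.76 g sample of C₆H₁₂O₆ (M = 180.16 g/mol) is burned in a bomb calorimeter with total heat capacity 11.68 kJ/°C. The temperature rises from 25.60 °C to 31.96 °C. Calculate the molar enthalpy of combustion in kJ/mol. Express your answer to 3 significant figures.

ΔH = -2810 kJ/mol

ΔT = 31.96 − 25.60 = 6.36 °C
q_cal = C_cal × ΔT = 11.68 × 6.36 = 74.2848 kJ
n = 4.76 / 180.16 = 0.02642 mol
q_rxn = −q_cal = -74.2848 kJ
ΔH = -74.2848 / 0.02642 = -2812 kJ/mol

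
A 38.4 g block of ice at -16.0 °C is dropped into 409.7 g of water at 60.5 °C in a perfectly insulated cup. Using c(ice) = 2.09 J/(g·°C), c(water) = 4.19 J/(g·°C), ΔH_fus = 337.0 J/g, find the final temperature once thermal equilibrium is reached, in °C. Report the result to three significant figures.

Heat to bring ice to 0 °C and melt it: q₁ = 38.4×2.09×16.0 + 38.4×337.0 = 14225 J
Heat the water can supply cooling to 0 °C: 409.7×4.19×60.5 = 103857 J > q₁, so all ice melts.
Energy balance: 409.7×4.19×(60.5 − T) = 14225 + 38.4×4.19×(T − 0)
1716.643(60.5 − T) = 14225 + 160.896 T
103857 − 14225 = 1877.539 T
T = 89632 / 1877.539 = 47.74 °C

T_f = 47.7 °C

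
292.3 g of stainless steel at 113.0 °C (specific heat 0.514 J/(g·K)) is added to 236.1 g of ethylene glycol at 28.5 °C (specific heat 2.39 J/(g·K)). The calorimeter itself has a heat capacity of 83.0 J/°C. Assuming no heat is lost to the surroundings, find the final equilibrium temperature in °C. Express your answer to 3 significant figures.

Heat lost by stainless steel = heat gained by ethylene glycol + calorimeter.
(292.3)(0.514)(113.0 − T) = [(236.1)(2.39) + 83.0](T − 28.5)
150.2422 (113.0 − T) = 647.279 (T − 28.5)
16977 − 150.2422 T = 647.279 T − 18447
35424 = 797.5212 T
T = 44.42 °C

T_f = 44.4 °C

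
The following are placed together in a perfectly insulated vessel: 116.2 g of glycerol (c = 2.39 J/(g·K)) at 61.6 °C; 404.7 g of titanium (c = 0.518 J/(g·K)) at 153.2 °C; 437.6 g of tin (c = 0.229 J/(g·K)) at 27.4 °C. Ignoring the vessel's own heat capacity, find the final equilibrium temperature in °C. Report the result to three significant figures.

Σ mᵢcᵢ(T − Tᵢ) = 0  ⇒  T = Σ mᵢcᵢTᵢ / Σ mᵢcᵢ
Σ mᵢcᵢ = 116.2×2.39 + 404.7×0.518 + 437.6×0.229 = 587.5630
Σ mᵢcᵢTᵢ = 277.718×61.6 + 209.6346×153.2 + 100.2104×27.4 = 51969
T = 51969 / 587.5630 = 88.448 °C

T_f = 88.4 °C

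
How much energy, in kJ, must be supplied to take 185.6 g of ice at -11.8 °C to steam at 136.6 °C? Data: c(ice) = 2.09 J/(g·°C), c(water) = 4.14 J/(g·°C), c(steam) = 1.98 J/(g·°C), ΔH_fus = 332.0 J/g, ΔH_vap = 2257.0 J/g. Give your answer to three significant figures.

q1 (heat ice -11.8→0.0 °C): 185.6 × 2.09 × 11.8 = 4577 J
q2 (melt at 0 °C): 185.6 × 332.0 = 61619 J
q3 (heat water 0.0→100.0 °C): 185.6 × 4.14 × 100.0 = 76838 J
q4 (vaporize at 100 °C): 185.6 × 2257.0 = 418899 J
q5 (heat steam 100.0→136.6 °C): 185.6 × 1.98 × 36.6 = 13450 J
Total: 4577 + 61619 + 76838 + 418899 + 13450 = 575383 J = 575 kJ

q = 575 kJ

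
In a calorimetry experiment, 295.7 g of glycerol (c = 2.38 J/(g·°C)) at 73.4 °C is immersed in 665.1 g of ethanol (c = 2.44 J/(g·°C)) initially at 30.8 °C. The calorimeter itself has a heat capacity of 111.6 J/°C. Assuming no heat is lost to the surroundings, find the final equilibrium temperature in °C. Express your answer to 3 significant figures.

T_f = 43.1 °C

Heat lost by glycerol = heat gained by ethanol + calorimeter.
(295.7)(2.38)(73.4 − T) = [(665.1)(2.44) + 111.6](T − 30.8)
703.766 (73.4 − T) = 1734.444 (T − 30.8)
51656 − 703.766 T = 1734.444 T − 53421
105077 = 2438.210 T
T = 43.10 °C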